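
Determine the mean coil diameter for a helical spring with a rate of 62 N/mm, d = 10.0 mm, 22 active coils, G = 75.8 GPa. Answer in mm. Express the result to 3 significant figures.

D = (Gd⁴/(8N_a·k))^(1/3) = (75.8×10³·10.0⁴/(8·22·62))^(1/3)
  = (69464.8)^(1/3) = 41.1076 mm

41.1 mm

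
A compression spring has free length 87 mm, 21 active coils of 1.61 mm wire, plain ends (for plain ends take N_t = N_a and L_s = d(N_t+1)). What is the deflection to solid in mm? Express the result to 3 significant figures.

N_t = 21; L_s = 1.61·22 = 35.42 mm
δ_solid = L₀ − L_s = 87 − 35.42 = 51.58 mm

51.6 mm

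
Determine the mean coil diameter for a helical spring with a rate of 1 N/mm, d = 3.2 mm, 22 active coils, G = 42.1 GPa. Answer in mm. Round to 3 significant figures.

29.3 mm

D = (Gd⁴/(8N_a·k))^(1/3) = (42.1×10³·3.2⁴/(8·22·1))^(1/3)
  = (25082.4)^(1/3) = 29.2723 mm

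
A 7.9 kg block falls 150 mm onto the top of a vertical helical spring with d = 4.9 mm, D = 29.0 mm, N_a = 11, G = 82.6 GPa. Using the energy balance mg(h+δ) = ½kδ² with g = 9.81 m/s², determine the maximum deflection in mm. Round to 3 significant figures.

36.1 mm

k = Gd⁴/(8D³N_a) = (82.6×10³)(4.9⁴)/(8·29.0³·11) = 22.186 N/mm
W = mg = 7.9 × 9.81 = 77.499 N
½kδ² − Wδ − Wh = 0 → δ = (W + √(W² + 2kWh))/k
δ = (77.499 + √(6006.1 + 515828))/22.186 = (77.499 + 722.38)/22.186 = 36.053 mm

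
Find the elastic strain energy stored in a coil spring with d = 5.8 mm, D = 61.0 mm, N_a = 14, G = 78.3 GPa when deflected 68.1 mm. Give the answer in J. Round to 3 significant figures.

k = Gd⁴/(8D³N_a) = (78.3×10³)(5.8⁴)/(8·61.0³·14) = 3.4855 N/mm
U = ½kδ² = 0.5 × 3.4855 × 68.1² = 8082.2 N·mm = 8.0822 J

8.08 J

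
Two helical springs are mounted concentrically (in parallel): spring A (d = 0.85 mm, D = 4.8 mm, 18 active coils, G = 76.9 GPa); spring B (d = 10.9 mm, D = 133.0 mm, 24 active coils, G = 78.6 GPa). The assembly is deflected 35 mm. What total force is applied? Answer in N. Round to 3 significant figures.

k_A = Gd⁴/(8D³N_a) = (76.9×10³)(0.85⁴)/(8·4.8³·18) = 2.5207 N/mm
k_B = Gd⁴/(8D³N_a) = (78.6×10³)(10.9⁴)/(8·133.0³·24) = 2.4562 N/mm
Parallel: k_eq = 2.5207 + 2.4562 = 4.9769 N/mm
F = k_eq·δ = 4.9769·35 = 174.19 N

174 N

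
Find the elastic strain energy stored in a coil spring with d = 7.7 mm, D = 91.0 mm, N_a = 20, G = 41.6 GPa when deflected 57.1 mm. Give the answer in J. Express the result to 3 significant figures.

k = Gd⁴/(8D³N_a) = (41.6×10³)(7.7⁴)/(8·91.0³·20) = 1.2129 N/mm
U = ½kδ² = 0.5 × 1.2129 × 57.1² = 1977.2 N·mm = 1.9772 J

1.98 J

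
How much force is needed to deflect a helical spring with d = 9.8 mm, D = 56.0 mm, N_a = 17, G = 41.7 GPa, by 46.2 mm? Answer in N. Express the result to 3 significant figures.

k = Gd⁴/(8D³N_a) = (41.7×10³)(9.8⁴)/(8·56.0³·17) = 16.104 N/mm
F = k·δ = 16.104 × 46.2 = 744.01 N

744 N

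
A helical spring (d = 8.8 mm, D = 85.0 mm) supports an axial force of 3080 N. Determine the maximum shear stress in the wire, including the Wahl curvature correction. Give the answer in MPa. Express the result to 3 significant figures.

1130 MPa

Spring index C = D/d = 85.0/8.8 = 9.6591
K_W = (4C−1)/(4C−4) + 0.615/C = 37.636/34.636 + 0.0637 = 1.1503
τ₀ = 8FD/(πd³) = 8·3080·85.0/(π·8.8³) = 2.0944e+06/2140.9 = 978.28 MPa
τ_max = K·τ₀ = 1.1503 × 978.28 = 1125.3 MPa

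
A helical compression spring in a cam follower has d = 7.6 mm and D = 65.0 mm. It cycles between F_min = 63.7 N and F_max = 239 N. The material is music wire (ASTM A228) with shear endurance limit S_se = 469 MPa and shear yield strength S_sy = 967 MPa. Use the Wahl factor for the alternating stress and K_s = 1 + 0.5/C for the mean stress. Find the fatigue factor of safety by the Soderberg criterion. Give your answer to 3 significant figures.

C = D/d = 65.0/7.6 = 8.5526; K_W = (4C−1)/(4C−4)+0.615/C = 1.1712; K_s = 1+0.5/C = 1.0585
F_a = (F_max−F_min)/2 = 87.65 N; F_m = (F_max+F_min)/2 = 151.35 N
τ_a = K_W·8F_aD/(πd³) = 1.1712 × 33.049 = 38.708 MPa
τ_m = K_s·8F_mD/(πd³) = 1.0585 × 57.068 = 60.405 MPa
Soderberg: 1/n_f = τ_a/S_se + τ_m/S_sy = 38.708/469 + 60.405/967 = 0.08253 + 0.06247 = 0.145
n_f = 1/0.145 = 6.897

6.90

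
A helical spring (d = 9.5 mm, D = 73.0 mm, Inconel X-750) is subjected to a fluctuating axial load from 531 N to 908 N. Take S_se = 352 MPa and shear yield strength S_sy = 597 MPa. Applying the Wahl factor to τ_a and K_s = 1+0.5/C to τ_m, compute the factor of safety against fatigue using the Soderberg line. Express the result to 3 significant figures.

C = D/d = 73.0/9.5 = 7.6842; K_W = (4C−1)/(4C−4)+0.615/C = 1.1922; K_s = 1+0.5/C = 1.0651
F_a = (F_max−F_min)/2 = 188.5 N; F_m = (F_max+F_min)/2 = 719.5 N
τ_a = K_W·8F_aD/(πd³) = 1.1922 × 40.87 = 48.727 MPa
τ_m = K_s·8F_mD/(πd³) = 1.0651 × 156 = 166.15 MPa
Soderberg: 1/n_f = τ_a/S_se + τ_m/S_sy = 48.727/352 + 166.15/597 = 0.13843 + 0.27831 = 0.41674
n_f = 1/0.41674 = 2.4

2.40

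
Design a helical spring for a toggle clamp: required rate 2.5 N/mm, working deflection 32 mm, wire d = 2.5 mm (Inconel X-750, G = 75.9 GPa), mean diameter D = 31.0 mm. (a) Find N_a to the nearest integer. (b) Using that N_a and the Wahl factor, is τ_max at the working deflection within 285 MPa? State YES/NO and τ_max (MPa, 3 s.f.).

N_a = Gd⁴/(8D³k) = (75.9×10³)(2.5⁴)/(8·31.0³·2.5) = 4.976 → N_a = 5
Actual rate k = Gd⁴/(8D³·5) = 2.488 N/mm
Working load F = kδ = 2.488·32 = 79.617 N
C = 31.0/2.5 = 12.4000; K_W = (4C−1)/(4C−4)+0.615/C = 1.1154
τ_max = K_W·8FD/(πd³) = 1.1154·402.24 = 448.66 MPa
τ_max > 285 MPa → exceeds allowable

(a) 5 coils; (b) NO, τ_max = 449 MPa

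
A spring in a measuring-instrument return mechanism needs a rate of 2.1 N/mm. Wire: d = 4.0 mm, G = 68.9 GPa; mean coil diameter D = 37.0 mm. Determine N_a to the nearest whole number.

N_a = Gd⁴/(8D³k) = (68.9×10³ × 4.0⁴)/(8 × 37.0³ × 2.1)
    = 1.76384e+07 / 850970 = 20.73 → 21 coils

21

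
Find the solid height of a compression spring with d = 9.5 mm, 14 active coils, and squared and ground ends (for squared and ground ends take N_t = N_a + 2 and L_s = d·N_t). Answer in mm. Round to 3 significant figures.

152 mm

squared and ground ends: N_t = N_a + 2 = 14 + 2 = 16
L_s = d·N_t = 9.5 × 16 = 152 mm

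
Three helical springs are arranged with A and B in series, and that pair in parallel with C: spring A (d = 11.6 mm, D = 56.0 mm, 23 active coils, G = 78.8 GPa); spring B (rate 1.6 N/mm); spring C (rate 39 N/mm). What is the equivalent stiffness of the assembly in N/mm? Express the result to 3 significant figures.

40.5 N/mm

k_A = Gd⁴/(8D³N_a) = (78.8×10³)(11.6⁴)/(8·56.0³·23) = 44.155 N/mm
Springs A,B series: k_AB = 1/(1/44.155+1/1.6) = 1.544 N/mm; parallel with C: k_eq = 1.544+39 = 40.544 N/mm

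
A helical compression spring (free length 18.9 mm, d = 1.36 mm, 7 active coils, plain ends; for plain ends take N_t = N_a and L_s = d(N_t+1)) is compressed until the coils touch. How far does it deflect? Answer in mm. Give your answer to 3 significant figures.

N_t = 7; L_s = 1.36·8 = 10.88 mm
δ_solid = L₀ − L_s = 18.9 − 10.88 = 8.02 mm

8.02 mm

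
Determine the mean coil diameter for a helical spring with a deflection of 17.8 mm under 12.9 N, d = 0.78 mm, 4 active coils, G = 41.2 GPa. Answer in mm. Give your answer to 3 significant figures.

8.70 mm

Required rate k = F/δ = 12.9/17.8 = 0.72472 N/mm
D = (Gd⁴/(8N_a·k))^(1/3) = (41.2×10³·0.78⁴/(8·4·0.72472))^(1/3)
  = (657.591)^(1/3) = 8.6960 mm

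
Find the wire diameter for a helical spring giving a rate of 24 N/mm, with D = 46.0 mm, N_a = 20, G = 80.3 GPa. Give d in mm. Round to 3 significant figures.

8.26 mm

d = (8D³N_a·k / G)^(1/4) = (8·46.0³·20·24 / (80.3×10³))^0.25
  = (4654.7)^0.25 = 8.2599 mm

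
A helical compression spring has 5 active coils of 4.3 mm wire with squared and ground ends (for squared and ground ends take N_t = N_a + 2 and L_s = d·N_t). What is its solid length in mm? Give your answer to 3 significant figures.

30.1 mm

squared and ground ends: N_t = N_a + 2 = 5 + 2 = 7
L_s = d·N_t = 4.3 × 7 = 30.1 mm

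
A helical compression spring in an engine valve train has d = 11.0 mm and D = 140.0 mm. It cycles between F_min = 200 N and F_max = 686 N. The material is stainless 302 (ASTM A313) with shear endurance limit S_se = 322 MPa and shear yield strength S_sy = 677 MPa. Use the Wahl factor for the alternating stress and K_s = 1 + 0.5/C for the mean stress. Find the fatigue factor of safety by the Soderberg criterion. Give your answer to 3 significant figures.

2.46

C = D/d = 140.0/11.0 = 12.7273; K_W = (4C−1)/(4C−4)+0.615/C = 1.1123; K_s = 1+0.5/C = 1.0393
F_a = (F_max−F_min)/2 = 243 N; F_m = (F_max+F_min)/2 = 443 N
τ_a = K_W·8F_aD/(πd³) = 1.1123 × 65.087 = 72.395 MPa
τ_m = K_s·8F_mD/(πd³) = 1.0393 × 118.66 = 123.32 MPa
Soderberg: 1/n_f = τ_a/S_se + τ_m/S_sy = 72.395/322 + 123.32/677 = 0.22483 + 0.18215 = 0.40698
n_f = 1/0.40698 = 2.457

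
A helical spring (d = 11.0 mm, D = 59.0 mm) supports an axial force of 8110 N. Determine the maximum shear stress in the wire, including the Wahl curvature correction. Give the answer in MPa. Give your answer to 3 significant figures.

Spring index C = D/d = 59.0/11.0 = 5.3636
K_W = (4C−1)/(4C−4) + 0.615/C = 20.455/17.455 + 0.1147 = 1.2865
τ₀ = 8FD/(πd³) = 8·8110·59.0/(π·11.0³) = 3.82792e+06/4181.5 = 915.45 MPa
τ_max = K·τ₀ = 1.2865 × 915.45 = 1177.8 MPa

1180 MPa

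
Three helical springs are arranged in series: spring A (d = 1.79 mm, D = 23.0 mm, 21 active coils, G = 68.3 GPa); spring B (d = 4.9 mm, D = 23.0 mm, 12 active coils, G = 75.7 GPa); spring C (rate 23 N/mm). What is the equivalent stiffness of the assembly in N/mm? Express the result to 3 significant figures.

k_A = Gd⁴/(8D³N_a) = (68.3×10³)(1.79⁴)/(8·23.0³·21) = 0.34304 N/mm
k_B = Gd⁴/(8D³N_a) = (75.7×10³)(4.9⁴)/(8·23.0³·12) = 37.362 N/mm
Series: 1/k_eq = 1/0.34304 + 1/37.362 + 1/23 = 2.9854; k_eq = 0.33496 N/mm

0.335 N/mm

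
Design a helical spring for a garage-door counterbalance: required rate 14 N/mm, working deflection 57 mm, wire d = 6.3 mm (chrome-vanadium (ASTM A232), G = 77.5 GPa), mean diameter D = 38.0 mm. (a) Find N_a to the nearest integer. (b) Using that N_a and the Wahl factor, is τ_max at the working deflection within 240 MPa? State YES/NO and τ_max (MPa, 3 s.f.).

N_a = Gd⁴/(8D³k) = (77.5×10³)(6.3⁴)/(8·38.0³·14) = 19.87 → N_a = 20
Actual rate k = Gd⁴/(8D³·20) = 13.906 N/mm
Working load F = kδ = 13.906·57 = 792.63 N
C = 38.0/6.3 = 6.0317; K_W = (4C−1)/(4C−4)+0.615/C = 1.2510
τ_max = K_W·8FD/(πd³) = 1.2510·306.74 = 383.74 MPa
τ_max > 240 MPa → exceeds allowable

(a) 20 coils; (b) NO, τ_max = 384 MPa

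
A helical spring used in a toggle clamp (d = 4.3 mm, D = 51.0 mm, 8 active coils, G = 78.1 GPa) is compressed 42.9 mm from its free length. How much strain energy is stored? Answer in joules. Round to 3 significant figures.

k = Gd⁴/(8D³N_a) = (78.1×10³)(4.3⁴)/(8·51.0³·8) = 3.1451 N/mm
U = ½kδ² = 0.5 × 3.1451 × 42.9² = 2894.1 N·mm = 2.8941 J

2.89 J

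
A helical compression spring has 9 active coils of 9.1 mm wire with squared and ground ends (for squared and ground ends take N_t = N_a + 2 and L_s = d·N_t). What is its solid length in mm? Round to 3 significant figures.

squared and ground ends: N_t = N_a + 2 = 9 + 2 = 11
L_s = d·N_t = 9.1 × 11 = 100.1 mm

100 mm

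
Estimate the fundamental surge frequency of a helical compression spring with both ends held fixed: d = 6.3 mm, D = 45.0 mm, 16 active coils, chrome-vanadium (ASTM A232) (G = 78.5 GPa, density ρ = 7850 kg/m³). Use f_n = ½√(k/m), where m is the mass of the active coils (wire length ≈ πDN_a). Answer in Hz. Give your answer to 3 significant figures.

k = Gd⁴/(8D³N_a) = (78.5×10³)(6.3⁴)/(8·45.0³·16) = 10.602 N/mm = 10602 N/m
Wire length L = πDN_a = π·45.0·16 = 2261.9 mm
m = ρ·(πd²/4)·L = 7850 × 31.172×10⁻⁶ m² × 2.2619 m = 0.55351 kg
f_n = ½√(k/m) = 0.5·√(10602/0.55351) = 0.5·√(19154) = 69.199 Hz

69.2 Hz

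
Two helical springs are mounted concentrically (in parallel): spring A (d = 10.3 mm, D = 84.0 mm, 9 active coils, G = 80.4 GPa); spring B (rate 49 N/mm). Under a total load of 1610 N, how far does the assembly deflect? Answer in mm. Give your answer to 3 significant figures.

k_A = Gd⁴/(8D³N_a) = (80.4×10³)(10.3⁴)/(8·84.0³·9) = 21.205 N/mm
Parallel: k_eq = 21.205 + 49 = 70.205 N/mm
δ = F/k_eq = 1610/70.205 = 22.933 mm

22.9 mm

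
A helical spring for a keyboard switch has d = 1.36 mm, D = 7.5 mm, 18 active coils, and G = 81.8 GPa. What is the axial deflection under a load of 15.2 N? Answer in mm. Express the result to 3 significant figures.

3.30 mm

k = Gd⁴/(8D³N_a) = (81.8×10³)(1.36⁴)/(8·7.5³·18) = 4.6064 N/mm
δ = F/k = 15.2 / 4.6064 = 3.2997 mm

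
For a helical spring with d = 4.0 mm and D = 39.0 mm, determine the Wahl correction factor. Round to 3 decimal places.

1.149

C = D/d = 39.0/4.0 = 9.7500
K_W = (4C−1)/(4C−4) + 0.615/C = 38.000/35.000 + 0.0631 = 1.1488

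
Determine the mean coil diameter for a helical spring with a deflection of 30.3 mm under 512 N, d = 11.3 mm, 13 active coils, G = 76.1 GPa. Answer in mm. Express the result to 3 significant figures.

89.0 mm

Required rate k = F/δ = 512/30.3 = 16.898 N/mm
D = (Gd⁴/(8N_a·k))^(1/3) = (76.1×10³·11.3⁴/(8·13·16.898))^(1/3)
  = (706054)^(1/3) = 89.0456 mm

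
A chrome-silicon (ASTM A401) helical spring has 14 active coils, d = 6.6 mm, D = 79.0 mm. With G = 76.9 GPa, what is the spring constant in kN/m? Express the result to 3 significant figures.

k = Gd⁴/(8D³N_a) = (76.9×10³ × 6.6⁴) / (8 × 79.0³ × 14)
  = 1.45916e+08 / 5.52204e+07 = 2.6424 N/mm

2.64 kN/m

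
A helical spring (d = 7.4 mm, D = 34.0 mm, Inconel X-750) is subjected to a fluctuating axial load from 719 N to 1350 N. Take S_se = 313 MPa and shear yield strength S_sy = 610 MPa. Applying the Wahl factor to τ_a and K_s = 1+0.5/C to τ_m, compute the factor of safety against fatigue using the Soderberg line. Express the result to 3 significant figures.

1.45

C = D/d = 34.0/7.4 = 4.5946; K_W = (4C−1)/(4C−4)+0.615/C = 1.3425; K_s = 1+0.5/C = 1.1088
F_a = (F_max−F_min)/2 = 315.5 N; F_m = (F_max+F_min)/2 = 1034.5 N
τ_a = K_W·8F_aD/(πd³) = 1.3425 × 67.41 = 90.498 MPa
τ_m = K_s·8F_mD/(πd³) = 1.1088 × 221.03 = 245.09 MPa
Soderberg: 1/n_f = τ_a/S_se + τ_m/S_sy = 90.498/313 + 245.09/610 = 0.28913 + 0.40178 = 0.69091
n_f = 1/0.69091 = 1.447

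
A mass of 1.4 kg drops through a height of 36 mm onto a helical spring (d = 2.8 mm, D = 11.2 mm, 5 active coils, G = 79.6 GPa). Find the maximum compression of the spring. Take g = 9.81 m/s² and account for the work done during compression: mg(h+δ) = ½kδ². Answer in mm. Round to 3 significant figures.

3.53 mm

k = Gd⁴/(8D³N_a) = (79.6×10³)(2.8⁴)/(8·11.2³·5) = 87.062 N/mm
W = mg = 1.4 × 9.81 = 13.734 N
½kδ² − Wδ − Wh = 0 → δ = (W + √(W² + 2kWh))/k
δ = (13.734 + √(188.62 + 86091.6))/87.062 = (13.734 + 293.73)/87.062 = 3.5316 mm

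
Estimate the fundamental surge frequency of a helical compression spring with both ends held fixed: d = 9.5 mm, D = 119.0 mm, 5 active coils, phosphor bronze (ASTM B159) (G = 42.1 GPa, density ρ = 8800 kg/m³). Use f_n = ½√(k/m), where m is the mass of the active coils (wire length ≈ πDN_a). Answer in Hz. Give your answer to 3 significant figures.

33.0 Hz

k = Gd⁴/(8D³N_a) = (42.1×10³)(9.5⁴)/(8·119.0³·5) = 5.0872 N/mm = 5087.2 N/m
Wire length L = πDN_a = π·119.0·5 = 1869.2 mm
m = ρ·(πd²/4)·L = 8800 × 70.882×10⁻⁶ m² × 1.8692 m = 1.166 kg
f_n = ½√(k/m) = 0.5·√(5087.2/1.166) = 0.5·√(4363) = 33.027 Hz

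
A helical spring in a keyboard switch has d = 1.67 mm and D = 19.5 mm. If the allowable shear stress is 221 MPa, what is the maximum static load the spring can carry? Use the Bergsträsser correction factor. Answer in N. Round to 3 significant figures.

18.6 N

C = D/d = 19.5/1.67 = 11.6766
K_B = (4C+2)/(4C−3) = 48.707/43.707 = 1.1144
τ_max = K·8FD/(πd³) → F_max = τ_allow·πd³/(8DK)
F_max = 221·π·1.67³/(8·19.5·1.1144) = 3233.6/173.85 = 18.601 N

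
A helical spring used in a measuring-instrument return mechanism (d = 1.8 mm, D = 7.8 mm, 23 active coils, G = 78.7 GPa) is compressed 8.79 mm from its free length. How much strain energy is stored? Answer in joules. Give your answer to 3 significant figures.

0.366 J

k = Gd⁴/(8D³N_a) = (78.7×10³)(1.8⁴)/(8·7.8³·23) = 9.4616 N/mm
U = ½kδ² = 0.5 × 9.4616 × 8.79² = 365.52 N·mm = 0.36552 J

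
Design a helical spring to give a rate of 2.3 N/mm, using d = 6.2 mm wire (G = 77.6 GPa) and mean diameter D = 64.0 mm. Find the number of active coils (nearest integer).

N_a = Gd⁴/(8D³k) = (77.6×10³ × 6.2⁴)/(8 × 64.0³ × 2.3)
    = 1.14664e+08 / 4.82345e+06 = 23.77 → 24 coils

24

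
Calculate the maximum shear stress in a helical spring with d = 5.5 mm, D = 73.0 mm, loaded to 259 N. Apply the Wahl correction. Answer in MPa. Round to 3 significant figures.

320 MPa

Spring index C = D/d = 73.0/5.5 = 13.2727
K_W = (4C−1)/(4C−4) + 0.615/C = 52.091/49.091 + 0.0463 = 1.1074
τ₀ = 8FD/(πd³) = 8·259·73.0/(π·5.5³) = 151256/522.68 = 289.38 MPa
τ_max = K·τ₀ = 1.1074 × 289.38 = 320.48 MPa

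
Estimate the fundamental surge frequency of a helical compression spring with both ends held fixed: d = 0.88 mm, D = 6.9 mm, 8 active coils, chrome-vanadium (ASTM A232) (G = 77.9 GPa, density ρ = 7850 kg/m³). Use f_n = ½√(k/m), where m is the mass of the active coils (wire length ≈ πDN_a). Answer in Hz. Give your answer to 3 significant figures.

k = Gd⁴/(8D³N_a) = (77.9×10³)(0.88⁴)/(8·6.9³·8) = 2.222 N/mm = 2222 N/m
Wire length L = πDN_a = π·6.9·8 = 173.42 mm
m = ρ·(πd²/4)·L = 7850 × 0.60821×10⁻⁶ m² × 0.17342 m = 0.00082797 kg
f_n = ½√(k/m) = 0.5·√(2222/0.00082797) = 0.5·√(2.6837e+06) = 819.09 Hz

819 Hz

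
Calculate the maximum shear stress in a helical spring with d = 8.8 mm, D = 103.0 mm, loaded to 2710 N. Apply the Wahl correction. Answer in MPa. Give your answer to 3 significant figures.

Spring index C = D/d = 103.0/8.8 = 11.7045
K_W = (4C−1)/(4C−4) + 0.615/C = 45.818/42.818 + 0.0525 = 1.1226
τ₀ = 8FD/(πd³) = 8·2710·103.0/(π·8.8³) = 2.23304e+06/2140.9 = 1043 MPa
τ_max = K·τ₀ = 1.1226 × 1043 = 1170.9 MPa

1170 MPa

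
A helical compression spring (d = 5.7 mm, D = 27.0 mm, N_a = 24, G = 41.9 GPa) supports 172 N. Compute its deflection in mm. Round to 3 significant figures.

14.7 mm

k = Gd⁴/(8D³N_a) = (41.9×10³)(5.7⁴)/(8·27.0³·24) = 11.704 N/mm
δ = F/k = 172 / 11.704 = 14.696 mm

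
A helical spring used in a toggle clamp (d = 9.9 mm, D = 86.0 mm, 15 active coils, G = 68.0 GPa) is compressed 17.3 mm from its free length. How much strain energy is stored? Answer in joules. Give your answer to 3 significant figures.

k = Gd⁴/(8D³N_a) = (68.0×10³)(9.9⁴)/(8·86.0³·15) = 8.558 N/mm
U = ½kδ² = 0.5 × 8.558 × 17.3² = 1280.7 N·mm = 1.2807 J

1.28 J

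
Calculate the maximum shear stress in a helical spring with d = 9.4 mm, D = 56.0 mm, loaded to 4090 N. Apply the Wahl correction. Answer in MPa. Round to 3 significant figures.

881 MPa

Spring index C = D/d = 56.0/9.4 = 5.9574
K_W = (4C−1)/(4C−4) + 0.615/C = 22.830/19.830 + 0.1032 = 1.2545
τ₀ = 8FD/(πd³) = 8·4090·56.0/(π·9.4³) = 1.83232e+06/2609.4 = 702.21 MPa
τ_max = K·τ₀ = 1.2545 × 702.21 = 880.94 MPa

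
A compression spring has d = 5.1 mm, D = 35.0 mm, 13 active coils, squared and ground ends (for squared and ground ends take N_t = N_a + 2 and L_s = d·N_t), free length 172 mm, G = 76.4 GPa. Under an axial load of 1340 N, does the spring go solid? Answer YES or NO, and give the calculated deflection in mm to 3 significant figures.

k = Gd⁴/(8D³N_a) = (76.4×10³)(5.1⁴)/(8·35.0³·13) = 11.591 N/mm
N_t = 15; L_s = 5.1·15 = 76.5 mm; δ_solid = L₀ − L_s = 172 − 76.5 = 95.5 mm
δ = F/k = 1340/11.591 = 115.6 mm
δ ≥ δ_solid → spring goes solid

YES, δ = 116 mm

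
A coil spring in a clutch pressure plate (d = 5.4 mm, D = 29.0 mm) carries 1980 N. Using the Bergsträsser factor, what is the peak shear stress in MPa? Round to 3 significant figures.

1180 MPa

Spring index C = D/d = 29.0/5.4 = 5.3704
K_B = (4C+2)/(4C−3) = 23.481/18.481 = 1.2705
τ₀ = 8FD/(πd³) = 8·1980·29.0/(π·5.4³) = 459360/494.69 = 928.59 MPa
τ_max = K·τ₀ = 1.2705 × 928.59 = 1179.8 MPa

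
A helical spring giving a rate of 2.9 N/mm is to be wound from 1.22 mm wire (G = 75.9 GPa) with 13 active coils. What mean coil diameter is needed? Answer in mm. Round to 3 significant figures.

8.23 mm

D = (Gd⁴/(8N_a·k))^(1/3) = (75.9×10³·1.22⁴/(8·13·2.9))^(1/3)
  = (557.506)^(1/3) = 8.2303 mm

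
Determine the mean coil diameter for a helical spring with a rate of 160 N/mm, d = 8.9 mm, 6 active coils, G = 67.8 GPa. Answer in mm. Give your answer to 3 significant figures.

38.1 mm

D = (Gd⁴/(8N_a·k))^(1/3) = (67.8×10³·8.9⁴/(8·6·160))^(1/3)
  = (55389.6)^(1/3) = 38.1191 mm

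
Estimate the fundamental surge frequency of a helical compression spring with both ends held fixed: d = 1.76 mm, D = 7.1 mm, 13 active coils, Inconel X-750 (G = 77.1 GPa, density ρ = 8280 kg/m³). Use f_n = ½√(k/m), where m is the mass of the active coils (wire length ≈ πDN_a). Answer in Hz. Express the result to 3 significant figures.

k = Gd⁴/(8D³N_a) = (77.1×10³)(1.76⁴)/(8·7.1³·13) = 19.875 N/mm = 19875 N/m
Wire length L = πDN_a = π·7.1·13 = 289.97 mm
m = ρ·(πd²/4)·L = 8280 × 2.4328×10⁻⁶ m² × 0.28997 m = 0.0058411 kg
f_n = ½√(k/m) = 0.5·√(19875/0.0058411) = 0.5·√(3.4025e+06) = 922.29 Hz

922 Hz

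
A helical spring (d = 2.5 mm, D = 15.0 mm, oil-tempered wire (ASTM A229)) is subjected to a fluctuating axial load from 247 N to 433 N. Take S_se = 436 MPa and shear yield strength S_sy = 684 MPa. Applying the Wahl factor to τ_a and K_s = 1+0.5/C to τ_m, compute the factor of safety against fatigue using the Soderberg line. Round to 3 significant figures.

0.508

C = D/d = 15.0/2.5 = 6.0000; K_W = (4C−1)/(4C−4)+0.615/C = 1.2525; K_s = 1+0.5/C = 1.0833
F_a = (F_max−F_min)/2 = 93 N; F_m = (F_max+F_min)/2 = 340 N
τ_a = K_W·8F_aD/(πd³) = 1.2525 × 227.35 = 284.76 MPa
τ_m = K_s·8F_mD/(πd³) = 1.0833 × 831.17 = 900.44 MPa
Soderberg: 1/n_f = τ_a/S_se + τ_m/S_sy = 284.76/436 + 900.44/684 = 0.65311 + 1.31643 = 1.9695
n_f = 1/1.9695 = 0.5077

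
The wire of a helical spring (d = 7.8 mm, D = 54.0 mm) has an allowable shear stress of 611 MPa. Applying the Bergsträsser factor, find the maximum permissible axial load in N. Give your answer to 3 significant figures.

C = D/d = 54.0/7.8 = 6.9231
K_B = (4C+2)/(4C−3) = 29.692/24.692 = 1.2025
τ_max = K·8FD/(πd³) → F_max = τ_allow·πd³/(8DK)
F_max = 611·π·7.8³/(8·54.0·1.2025) = 9.1091e+05/519.48 = 1753.5 N

1750 N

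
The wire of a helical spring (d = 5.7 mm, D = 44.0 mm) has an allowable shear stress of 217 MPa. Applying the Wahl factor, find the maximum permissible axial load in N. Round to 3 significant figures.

C = D/d = 44.0/5.7 = 7.7193
K_W = (4C−1)/(4C−4) + 0.615/C = 29.877/26.877 + 0.0797 = 1.1913
τ_max = K·8FD/(πd³) → F_max = τ_allow·πd³/(8DK)
F_max = 217·π·5.7³/(8·44.0·1.1913) = 1.2625e+05/419.33 = 301.07 N

301 N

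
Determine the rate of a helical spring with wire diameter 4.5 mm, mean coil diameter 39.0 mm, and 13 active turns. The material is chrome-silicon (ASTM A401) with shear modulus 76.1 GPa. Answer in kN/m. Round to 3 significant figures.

k = Gd⁴/(8D³N_a) = (76.1×10³ × 4.5⁴) / (8 × 39.0³ × 13)
  = 3.12058e+07 / 6.16918e+06 = 5.0583 N/mm

5.06 kN/m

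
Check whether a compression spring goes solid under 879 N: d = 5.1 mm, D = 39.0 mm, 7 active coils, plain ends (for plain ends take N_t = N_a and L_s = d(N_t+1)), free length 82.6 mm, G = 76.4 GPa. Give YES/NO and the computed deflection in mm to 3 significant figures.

k = Gd⁴/(8D³N_a) = (76.4×10³)(5.1⁴)/(8·39.0³·7) = 15.559 N/mm
N_t = 7; L_s = 5.1·8 = 40.8 mm; δ_solid = L₀ − L_s = 82.6 − 40.8 = 41.8 mm
δ = F/k = 879/15.559 = 56.493 mm
δ ≥ δ_solid → spring goes solid

YES, δ = 56.5 mm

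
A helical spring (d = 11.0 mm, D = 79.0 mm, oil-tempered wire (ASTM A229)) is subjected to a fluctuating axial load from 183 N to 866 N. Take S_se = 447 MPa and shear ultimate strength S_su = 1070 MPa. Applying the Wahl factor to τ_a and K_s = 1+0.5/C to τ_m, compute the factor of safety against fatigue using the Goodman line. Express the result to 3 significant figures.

4.57

C = D/d = 79.0/11.0 = 7.1818; K_W = (4C−1)/(4C−4)+0.615/C = 1.2070; K_s = 1+0.5/C = 1.0696
F_a = (F_max−F_min)/2 = 341.5 N; F_m = (F_max+F_min)/2 = 524.5 N
τ_a = K_W·8F_aD/(πd³) = 1.2070 × 51.615 = 62.298 MPa
τ_m = K_s·8F_mD/(πd³) = 1.0696 × 79.275 = 84.794 MPa
Goodman: 1/n_f = τ_a/S_se + τ_m/S_su = 62.298/447 + 84.794/1070 = 0.13937 + 0.07925 = 0.21861
n_f = 1/0.21861 = 4.574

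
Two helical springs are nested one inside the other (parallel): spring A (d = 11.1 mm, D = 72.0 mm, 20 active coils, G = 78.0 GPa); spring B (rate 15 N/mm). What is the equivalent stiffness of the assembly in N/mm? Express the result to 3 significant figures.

34.8 N/mm

k_A = Gd⁴/(8D³N_a) = (78.0×10³)(11.1⁴)/(8·72.0³·20) = 19.828 N/mm
Parallel: k_eq = 19.828 + 15 = 34.828 N/mm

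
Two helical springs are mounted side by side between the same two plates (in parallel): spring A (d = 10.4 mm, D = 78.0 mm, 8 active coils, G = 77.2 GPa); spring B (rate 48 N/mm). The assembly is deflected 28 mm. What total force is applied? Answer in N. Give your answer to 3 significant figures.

k_A = Gd⁴/(8D³N_a) = (77.2×10³)(10.4⁴)/(8·78.0³·8) = 29.736 N/mm
Parallel: k_eq = 29.736 + 48 = 77.736 N/mm
F = k_eq·δ = 77.736·28 = 2176.6 N

2180 N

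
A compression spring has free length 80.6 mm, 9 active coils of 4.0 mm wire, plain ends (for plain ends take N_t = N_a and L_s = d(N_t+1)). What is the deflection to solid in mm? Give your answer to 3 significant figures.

40.6 mm

N_t = 9; L_s = 4.0·10 = 40 mm
δ_solid = L₀ − L_s = 80.6 − 40 = 40.6 mm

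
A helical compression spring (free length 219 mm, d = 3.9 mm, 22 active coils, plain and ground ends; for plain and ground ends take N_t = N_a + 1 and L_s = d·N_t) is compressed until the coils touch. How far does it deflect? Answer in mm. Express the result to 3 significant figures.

129 mm

N_t = 23; L_s = 3.9·23 = 89.7 mm
δ_solid = L₀ − L_s = 219 − 89.7 = 129.3 mm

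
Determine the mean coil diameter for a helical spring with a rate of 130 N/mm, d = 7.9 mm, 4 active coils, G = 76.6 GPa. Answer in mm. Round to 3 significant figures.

D = (Gd⁴/(8N_a·k))^(1/3) = (76.6×10³·7.9⁴/(8·4·130))^(1/3)
  = (71720.6)^(1/3) = 41.5478 mm

41.5 mm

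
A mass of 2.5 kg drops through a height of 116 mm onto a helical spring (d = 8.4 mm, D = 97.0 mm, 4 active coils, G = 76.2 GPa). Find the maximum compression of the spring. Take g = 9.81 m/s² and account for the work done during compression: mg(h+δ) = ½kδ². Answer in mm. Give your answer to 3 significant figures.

22.9 mm

k = Gd⁴/(8D³N_a) = (76.2×10³)(8.4⁴)/(8·97.0³·4) = 12.99 N/mm
W = mg = 2.5 × 9.81 = 24.525 N
½kδ² − Wδ − Wh = 0 → δ = (W + √(W² + 2kWh))/k
δ = (24.525 + √(601.48 + 73910.1))/12.99 = (24.525 + 272.97)/12.99 = 22.902 mm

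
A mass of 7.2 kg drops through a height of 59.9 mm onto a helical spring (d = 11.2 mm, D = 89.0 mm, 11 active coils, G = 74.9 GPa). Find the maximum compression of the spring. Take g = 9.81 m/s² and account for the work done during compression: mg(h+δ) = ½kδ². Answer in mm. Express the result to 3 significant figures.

25.1 mm

k = Gd⁴/(8D³N_a) = (74.9×10³)(11.2⁴)/(8·89.0³·11) = 18.998 N/mm
W = mg = 7.2 × 9.81 = 70.632 N
½kδ² − Wδ − Wh = 0 → δ = (W + √(W² + 2kWh))/k
δ = (70.632 + √(4988.9 + 160753))/18.998 = (70.632 + 407.11)/18.998 = 25.148 mm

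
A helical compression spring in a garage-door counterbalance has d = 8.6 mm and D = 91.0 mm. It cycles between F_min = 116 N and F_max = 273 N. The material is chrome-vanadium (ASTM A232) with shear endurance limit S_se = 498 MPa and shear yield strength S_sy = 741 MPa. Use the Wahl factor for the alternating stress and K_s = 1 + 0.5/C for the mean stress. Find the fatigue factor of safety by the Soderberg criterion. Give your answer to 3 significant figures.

6.05

C = D/d = 91.0/8.6 = 10.5814; K_W = (4C−1)/(4C−4)+0.615/C = 1.1364; K_s = 1+0.5/C = 1.0473
F_a = (F_max−F_min)/2 = 78.5 N; F_m = (F_max+F_min)/2 = 194.5 N
τ_a = K_W·8F_aD/(πd³) = 1.1364 × 28.599 = 32.5 MPa
τ_m = K_s·8F_mD/(πd³) = 1.0473 × 70.861 = 74.209 MPa
Soderberg: 1/n_f = τ_a/S_se + τ_m/S_sy = 32.5/498 + 74.209/741 = 0.06526 + 0.10015 = 0.16541
n_f = 1/0.16541 = 6.046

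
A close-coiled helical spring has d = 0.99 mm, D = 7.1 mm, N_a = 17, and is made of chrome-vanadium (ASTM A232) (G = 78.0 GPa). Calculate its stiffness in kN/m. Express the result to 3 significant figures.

k = Gd⁴/(8D³N_a) = (78.0×10³ × 0.99⁴) / (8 × 7.1³ × 17)
  = 74926.5 / 48675.9 = 1.5393 N/mm

1.54 kN/m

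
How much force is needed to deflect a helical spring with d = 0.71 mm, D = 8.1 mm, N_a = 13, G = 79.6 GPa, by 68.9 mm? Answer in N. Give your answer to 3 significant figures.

k = Gd⁴/(8D³N_a) = (79.6×10³)(0.71⁴)/(8·8.1³·13) = 0.36598 N/mm
F = k·δ = 0.36598 × 68.9 = 25.216 N

25.2 N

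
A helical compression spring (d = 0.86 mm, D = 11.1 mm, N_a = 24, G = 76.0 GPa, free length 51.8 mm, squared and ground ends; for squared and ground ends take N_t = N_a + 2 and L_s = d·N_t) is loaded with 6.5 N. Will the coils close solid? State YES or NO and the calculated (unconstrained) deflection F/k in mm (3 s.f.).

YES, δ = 41.1 mm

k = Gd⁴/(8D³N_a) = (76.0×10³)(0.86⁴)/(8·11.1³·24) = 0.15832 N/mm
N_t = 26; L_s = 0.86·26 = 22.36 mm; δ_solid = L₀ − L_s = 51.8 − 22.36 = 29.44 mm
δ = F/k = 6.5/0.15832 = 41.056 mm
δ ≥ δ_solid → spring goes solid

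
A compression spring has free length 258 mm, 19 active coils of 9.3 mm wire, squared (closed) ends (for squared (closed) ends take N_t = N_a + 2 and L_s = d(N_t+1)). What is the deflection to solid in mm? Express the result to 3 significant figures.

53.4 mm

N_t = 21; L_s = 9.3·22 = 204.6 mm
δ_solid = L₀ − L_s = 258 − 204.6 = 53.4 mm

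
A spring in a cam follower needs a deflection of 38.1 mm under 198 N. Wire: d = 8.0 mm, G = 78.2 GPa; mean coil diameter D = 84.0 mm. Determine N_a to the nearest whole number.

Required rate k = F/δ = 198/38.1 = 5.1969 N/mm
N_a = Gd⁴/(8D³k) = (78.2×10³ × 8.0⁴)/(8 × 84.0³ × 5.1969)
    = 3.20307e+08 / 2.46416e+07 = 13 → 13 coils

13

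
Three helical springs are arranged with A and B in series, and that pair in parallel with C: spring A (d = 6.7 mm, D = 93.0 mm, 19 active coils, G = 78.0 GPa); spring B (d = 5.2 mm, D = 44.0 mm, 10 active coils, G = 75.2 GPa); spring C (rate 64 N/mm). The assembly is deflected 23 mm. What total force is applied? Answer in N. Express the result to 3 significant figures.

1500 N

k_A = Gd⁴/(8D³N_a) = (78.0×10³)(6.7⁴)/(8·93.0³·19) = 1.2856 N/mm
k_B = Gd⁴/(8D³N_a) = (75.2×10³)(5.2⁴)/(8·44.0³·10) = 8.0683 N/mm
Springs A,B series: k_AB = 1/(1/1.2856+1/8.0683) = 1.1089 N/mm; parallel with C: k_eq = 1.1089+64 = 65.109 N/mm
F = k_eq·δ = 65.109·23 = 1497.5 N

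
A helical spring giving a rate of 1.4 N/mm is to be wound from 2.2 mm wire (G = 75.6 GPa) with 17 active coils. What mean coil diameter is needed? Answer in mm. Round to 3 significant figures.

21.0 mm

D = (Gd⁴/(8N_a·k))^(1/3) = (75.6×10³·2.2⁴/(8·17·1.4))^(1/3)
  = (9301.34)^(1/3) = 21.0304 mm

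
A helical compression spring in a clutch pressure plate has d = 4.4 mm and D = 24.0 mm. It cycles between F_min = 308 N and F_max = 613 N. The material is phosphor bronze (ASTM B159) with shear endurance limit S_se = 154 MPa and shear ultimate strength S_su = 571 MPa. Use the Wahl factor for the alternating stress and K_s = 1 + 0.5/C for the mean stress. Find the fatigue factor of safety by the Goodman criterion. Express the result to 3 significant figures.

0.649

C = D/d = 24.0/4.4 = 5.4545; K_W = (4C−1)/(4C−4)+0.615/C = 1.2811; K_s = 1+0.5/C = 1.0917
F_a = (F_max−F_min)/2 = 152.5 N; F_m = (F_max+F_min)/2 = 460.5 N
τ_a = K_W·8F_aD/(πd³) = 1.2811 × 109.41 = 140.17 MPa
τ_m = K_s·8F_mD/(πd³) = 1.0917 × 330.39 = 360.67 MPa
Goodman: 1/n_f = τ_a/S_se + τ_m/S_su = 140.17/154 + 360.67/571 = 0.91019 + 0.63165 = 1.5418
n_f = 1/1.5418 = 0.6486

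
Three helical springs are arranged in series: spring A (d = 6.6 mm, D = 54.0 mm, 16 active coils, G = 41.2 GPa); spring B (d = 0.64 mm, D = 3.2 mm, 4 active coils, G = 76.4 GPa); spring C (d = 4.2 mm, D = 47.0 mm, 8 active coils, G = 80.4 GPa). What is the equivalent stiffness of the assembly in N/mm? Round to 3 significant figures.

1.65 N/mm

k_A = Gd⁴/(8D³N_a) = (41.2×10³)(6.6⁴)/(8·54.0³·16) = 3.8787 N/mm
k_B = Gd⁴/(8D³N_a) = (76.4×10³)(0.64⁴)/(8·3.2³·4) = 12.224 N/mm
k_C = Gd⁴/(8D³N_a) = (80.4×10³)(4.2⁴)/(8·47.0³·8) = 3.7651 N/mm
Series: 1/k_eq = 1/3.8787 + 1/12.224 + 1/3.7651 = 0.60522; k_eq = 1.6523 N/mm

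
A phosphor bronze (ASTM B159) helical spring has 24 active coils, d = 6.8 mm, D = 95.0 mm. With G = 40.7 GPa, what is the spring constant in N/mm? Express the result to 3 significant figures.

k = Gd⁴/(8D³N_a) = (40.7×10³ × 6.8⁴) / (8 × 95.0³ × 24)
  = 8.70222e+07 / 1.64616e+08 = 0.52864 N/mm

0.529 N/mm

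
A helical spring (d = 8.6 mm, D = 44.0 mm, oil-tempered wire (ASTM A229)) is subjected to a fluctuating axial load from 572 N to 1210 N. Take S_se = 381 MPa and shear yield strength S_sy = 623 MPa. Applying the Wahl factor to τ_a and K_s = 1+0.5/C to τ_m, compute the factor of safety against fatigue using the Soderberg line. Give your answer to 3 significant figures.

2.13

C = D/d = 44.0/8.6 = 5.1163; K_W = (4C−1)/(4C−4)+0.615/C = 1.3024; K_s = 1+0.5/C = 1.0977
F_a = (F_max−F_min)/2 = 319 N; F_m = (F_max+F_min)/2 = 891 N
τ_a = K_W·8F_aD/(πd³) = 1.3024 × 56.194 = 73.187 MPa
τ_m = K_s·8F_mD/(πd³) = 1.0977 × 156.95 = 172.29 MPa
Soderberg: 1/n_f = τ_a/S_se + τ_m/S_sy = 73.187/381 + 172.29/623 = 0.19209 + 0.27656 = 0.46865
n_f = 1/0.46865 = 2.134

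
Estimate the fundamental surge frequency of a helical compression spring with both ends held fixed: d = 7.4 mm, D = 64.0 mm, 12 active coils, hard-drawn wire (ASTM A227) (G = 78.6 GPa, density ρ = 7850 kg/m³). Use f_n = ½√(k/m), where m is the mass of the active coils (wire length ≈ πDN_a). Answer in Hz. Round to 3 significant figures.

53.6 Hz

k = Gd⁴/(8D³N_a) = (78.6×10³)(7.4⁴)/(8·64.0³·12) = 9.3657 N/mm = 9365.7 N/m
Wire length L = πDN_a = π·64.0·12 = 2412.7 mm
m = ρ·(πd²/4)·L = 7850 × 43.008×10⁻⁶ m² × 2.4127 m = 0.81458 kg
f_n = ½√(k/m) = 0.5·√(9365.7/0.81458) = 0.5·√(11498) = 53.613 Hz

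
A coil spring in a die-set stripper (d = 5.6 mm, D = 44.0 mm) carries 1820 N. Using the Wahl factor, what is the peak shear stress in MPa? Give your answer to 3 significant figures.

1380 MPa

Spring index C = D/d = 44.0/5.6 = 7.8571
K_W = (4C−1)/(4C−4) + 0.615/C = 30.429/27.429 + 0.0783 = 1.1876
τ₀ = 8FD/(πd³) = 8·1820·44.0/(π·5.6³) = 640640/551.71 = 1161.2 MPa
τ_max = K·τ₀ = 1.1876 × 1161.2 = 1379.1 MPa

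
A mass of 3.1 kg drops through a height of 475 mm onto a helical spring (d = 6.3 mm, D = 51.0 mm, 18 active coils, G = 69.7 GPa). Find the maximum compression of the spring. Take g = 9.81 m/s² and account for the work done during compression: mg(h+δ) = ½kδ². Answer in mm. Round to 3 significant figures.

k = Gd⁴/(8D³N_a) = (69.7×10³)(6.3⁴)/(8·51.0³·18) = 5.7481 N/mm
W = mg = 3.1 × 9.81 = 30.411 N
½kδ² − Wδ − Wh = 0 → δ = (W + √(W² + 2kWh))/k
δ = (30.411 + √(924.83 + 166064))/5.7481 = (30.411 + 408.64)/5.7481 = 76.383 mm

76.4 mm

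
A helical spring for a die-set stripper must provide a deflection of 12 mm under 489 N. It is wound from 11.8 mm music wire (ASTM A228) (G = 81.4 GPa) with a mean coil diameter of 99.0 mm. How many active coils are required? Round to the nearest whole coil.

Required rate k = F/δ = 489/12 = 40.75 N/mm
N_a = Gd⁴/(8D³k) = (81.4×10³ × 11.8⁴)/(8 × 99.0³ × 40.75)
    = 1.57817e+09 / 3.16317e+08 = 4.989 → 5 coils

5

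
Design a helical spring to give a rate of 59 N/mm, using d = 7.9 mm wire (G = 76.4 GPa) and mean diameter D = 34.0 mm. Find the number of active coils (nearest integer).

N_a = Gd⁴/(8D³k) = (76.4×10³ × 7.9⁴)/(8 × 34.0³ × 59)
    = 2.97579e+08 / 1.85515e+07 = 16.04 → 16 coils

16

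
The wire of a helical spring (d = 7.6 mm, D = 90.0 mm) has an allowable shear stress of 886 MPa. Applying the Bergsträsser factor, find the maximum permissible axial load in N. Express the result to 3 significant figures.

C = D/d = 90.0/7.6 = 11.8421
K_B = (4C+2)/(4C−3) = 49.368/44.368 = 1.1127
τ_max = K·8FD/(πd³) → F_max = τ_allow·πd³/(8DK)
F_max = 886·π·7.6³/(8·90.0·1.1127) = 1.2219e+06/801.14 = 1525.2 N

1530 N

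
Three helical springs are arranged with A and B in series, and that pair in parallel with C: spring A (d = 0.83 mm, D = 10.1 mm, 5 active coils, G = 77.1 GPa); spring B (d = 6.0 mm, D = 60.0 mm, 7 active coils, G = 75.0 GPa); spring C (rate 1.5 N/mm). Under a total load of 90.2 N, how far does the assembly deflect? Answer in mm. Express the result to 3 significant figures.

k_A = Gd⁴/(8D³N_a) = (77.1×10³)(0.83⁴)/(8·10.1³·5) = 0.88786 N/mm
k_B = Gd⁴/(8D³N_a) = (75.0×10³)(6.0⁴)/(8·60.0³·7) = 8.0357 N/mm
Springs A,B series: k_AB = 1/(1/0.88786+1/8.0357) = 0.79952 N/mm; parallel with C: k_eq = 0.79952+1.5 = 2.2995 N/mm
δ = F/k_eq = 90.2/2.2995 = 39.226 mm

39.2 mm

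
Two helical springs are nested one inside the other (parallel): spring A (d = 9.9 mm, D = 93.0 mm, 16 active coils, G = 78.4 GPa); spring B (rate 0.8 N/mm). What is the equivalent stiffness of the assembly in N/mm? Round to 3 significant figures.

8.11 N/mm

k_A = Gd⁴/(8D³N_a) = (78.4×10³)(9.9⁴)/(8·93.0³·16) = 7.3147 N/mm
Parallel: k_eq = 7.3147 + 0.8 = 8.1147 N/mm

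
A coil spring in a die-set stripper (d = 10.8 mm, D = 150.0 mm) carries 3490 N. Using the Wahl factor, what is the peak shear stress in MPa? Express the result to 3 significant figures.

Spring index C = D/d = 150.0/10.8 = 13.8889
K_W = (4C−1)/(4C−4) + 0.615/C = 54.556/51.556 + 0.0443 = 1.1025
τ₀ = 8FD/(πd³) = 8·3490·150.0/(π·10.8³) = 4.188e+06/3957.5 = 1058.2 MPa
τ_max = K·τ₀ = 1.1025 × 1058.2 = 1166.7 MPa

1170 MPa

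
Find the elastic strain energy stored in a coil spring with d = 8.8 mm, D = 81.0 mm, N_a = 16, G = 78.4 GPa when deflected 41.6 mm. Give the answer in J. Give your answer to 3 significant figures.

k = Gd⁴/(8D³N_a) = (78.4×10³)(8.8⁴)/(8·81.0³·16) = 6.9116 N/mm
U = ½kδ² = 0.5 × 6.9116 × 41.6² = 5980.5 N·mm = 5.9805 J

5.98 J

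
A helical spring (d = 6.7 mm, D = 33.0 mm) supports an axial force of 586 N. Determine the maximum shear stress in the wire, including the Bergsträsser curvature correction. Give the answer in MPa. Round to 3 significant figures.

213 MPa

Spring index C = D/d = 33.0/6.7 = 4.9254
K_B = (4C+2)/(4C−3) = 21.701/16.701 = 1.2994
τ₀ = 8FD/(πd³) = 8·586·33.0/(π·6.7³) = 154704/944.87 = 163.73 MPa
τ_max = K·τ₀ = 1.2994 × 163.73 = 212.75 MPa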